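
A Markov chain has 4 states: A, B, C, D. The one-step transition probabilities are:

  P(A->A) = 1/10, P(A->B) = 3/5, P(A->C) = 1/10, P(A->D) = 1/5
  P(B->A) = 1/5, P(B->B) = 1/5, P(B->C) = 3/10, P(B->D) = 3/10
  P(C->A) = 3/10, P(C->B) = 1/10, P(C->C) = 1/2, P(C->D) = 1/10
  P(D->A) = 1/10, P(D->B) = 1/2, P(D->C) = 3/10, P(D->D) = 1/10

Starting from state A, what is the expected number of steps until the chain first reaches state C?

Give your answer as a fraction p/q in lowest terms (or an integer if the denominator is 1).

Answer: 1550/351

Derivation:
Let h_i = expected steps to first reach C from state i.
Boundary: h_C = 0.
First-step equations for the other states:
  h_A = 1 + 1/10*h_A + 3/5*h_B + 1/10*h_C + 1/5*h_D
  h_B = 1 + 1/5*h_A + 1/5*h_B + 3/10*h_C + 3/10*h_D
  h_D = 1 + 1/10*h_A + 1/2*h_B + 3/10*h_C + 1/10*h_D

Substituting h_C = 0 and rearranging gives the linear system (I - Q) h = 1:
  [9/10, -3/5, -1/5] . (h_A, h_B, h_D) = 1
  [-1/5, 4/5, -3/10] . (h_A, h_B, h_D) = 1
  [-1/10, -1/2, 9/10] . (h_A, h_B, h_D) = 1

Solving yields:
  h_A = 1550/351
  h_B = 1310/351
  h_D = 430/117

Starting state is A, so the expected hitting time is h_A = 1550/351.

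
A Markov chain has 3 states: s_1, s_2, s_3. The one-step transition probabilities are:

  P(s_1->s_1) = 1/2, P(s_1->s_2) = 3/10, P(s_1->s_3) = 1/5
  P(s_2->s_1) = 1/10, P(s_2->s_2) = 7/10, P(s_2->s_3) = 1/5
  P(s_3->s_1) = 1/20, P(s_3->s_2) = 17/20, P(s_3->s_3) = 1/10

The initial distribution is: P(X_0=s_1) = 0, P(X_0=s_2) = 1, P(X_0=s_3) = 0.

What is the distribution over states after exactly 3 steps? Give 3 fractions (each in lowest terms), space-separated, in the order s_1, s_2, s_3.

Answer: 143/1000 27/40 91/500

Derivation:
Propagating the distribution step by step (d_{t+1} = d_t * P):
d_0 = (s_1=0, s_2=1, s_3=0)
  d_1[s_1] = 0*1/2 + 1*1/10 + 0*1/20 = 1/10
  d_1[s_2] = 0*3/10 + 1*7/10 + 0*17/20 = 7/10
  d_1[s_3] = 0*1/5 + 1*1/5 + 0*1/10 = 1/5
d_1 = (s_1=1/10, s_2=7/10, s_3=1/5)
  d_2[s_1] = 1/10*1/2 + 7/10*1/10 + 1/5*1/20 = 13/100
  d_2[s_2] = 1/10*3/10 + 7/10*7/10 + 1/5*17/20 = 69/100
  d_2[s_3] = 1/10*1/5 + 7/10*1/5 + 1/5*1/10 = 9/50
d_2 = (s_1=13/100, s_2=69/100, s_3=9/50)
  d_3[s_1] = 13/100*1/2 + 69/100*1/10 + 9/50*1/20 = 143/1000
  d_3[s_2] = 13/100*3/10 + 69/100*7/10 + 9/50*17/20 = 27/40
  d_3[s_3] = 13/100*1/5 + 69/100*1/5 + 9/50*1/10 = 91/500
d_3 = (s_1=143/1000, s_2=27/40, s_3=91/500)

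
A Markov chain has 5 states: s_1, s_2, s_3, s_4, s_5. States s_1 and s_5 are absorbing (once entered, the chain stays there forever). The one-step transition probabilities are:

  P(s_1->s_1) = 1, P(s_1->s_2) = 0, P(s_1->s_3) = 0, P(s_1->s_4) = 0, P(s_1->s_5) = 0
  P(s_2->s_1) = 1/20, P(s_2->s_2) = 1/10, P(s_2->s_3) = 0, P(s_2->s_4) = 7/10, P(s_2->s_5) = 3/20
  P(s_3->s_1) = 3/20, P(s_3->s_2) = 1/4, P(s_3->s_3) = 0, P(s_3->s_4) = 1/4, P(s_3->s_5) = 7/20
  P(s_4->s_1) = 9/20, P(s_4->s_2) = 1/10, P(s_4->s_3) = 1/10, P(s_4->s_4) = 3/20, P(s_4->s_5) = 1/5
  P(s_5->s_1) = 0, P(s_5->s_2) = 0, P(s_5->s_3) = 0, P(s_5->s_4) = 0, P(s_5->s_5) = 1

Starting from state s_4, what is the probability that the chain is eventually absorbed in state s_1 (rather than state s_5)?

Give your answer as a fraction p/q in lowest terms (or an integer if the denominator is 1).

Answer: 1699/2620

Derivation:
Let a_i = P(absorbed in s_1 | start in state i).
Boundary conditions: a_s_1 = 1, a_s_5 = 0.
For each transient state i, a_i = sum_j P(i->j) * a_j:
  a_s_2 = 1/20*a_s_1 + 1/10*a_s_2 + 0*a_s_3 + 7/10*a_s_4 + 3/20*a_s_5
  a_s_3 = 3/20*a_s_1 + 1/4*a_s_2 + 0*a_s_3 + 1/4*a_s_4 + 7/20*a_s_5
  a_s_4 = 9/20*a_s_1 + 1/10*a_s_2 + 1/10*a_s_3 + 3/20*a_s_4 + 1/5*a_s_5

Substituting a_s_1 = 1 and a_s_5 = 0, rearrange to (I - Q) a = r where r[i] = P(i -> s_1):
  [9/10, 0, -7/10] . (a_s_2, a_s_3, a_s_4) = 1/20
  [-1/4, 1, -1/4] . (a_s_2, a_s_3, a_s_4) = 3/20
  [-1/10, -1/10, 17/20] . (a_s_2, a_s_3, a_s_4) = 9/20

Solving yields:
  a_s_2 = 1467/2620
  a_s_3 = 2369/5240
  a_s_4 = 1699/2620

Starting state is s_4, so the absorption probability is a_s_4 = 1699/2620.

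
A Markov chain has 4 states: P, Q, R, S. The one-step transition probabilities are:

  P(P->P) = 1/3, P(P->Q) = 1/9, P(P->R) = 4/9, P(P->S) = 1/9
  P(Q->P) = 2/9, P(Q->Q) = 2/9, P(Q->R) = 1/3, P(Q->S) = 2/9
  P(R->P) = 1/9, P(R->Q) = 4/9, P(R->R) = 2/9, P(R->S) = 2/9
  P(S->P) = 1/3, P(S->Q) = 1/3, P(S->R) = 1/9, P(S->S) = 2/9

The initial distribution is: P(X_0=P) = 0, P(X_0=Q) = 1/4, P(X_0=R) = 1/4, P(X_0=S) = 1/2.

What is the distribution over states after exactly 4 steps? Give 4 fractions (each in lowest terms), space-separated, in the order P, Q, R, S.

Answer: 6263/26244 7367/26244 7481/26244 1711/8748

Derivation:
Propagating the distribution step by step (d_{t+1} = d_t * P):
d_0 = (P=0, Q=1/4, R=1/4, S=1/2)
  d_1[P] = 0*1/3 + 1/4*2/9 + 1/4*1/9 + 1/2*1/3 = 1/4
  d_1[Q] = 0*1/9 + 1/4*2/9 + 1/4*4/9 + 1/2*1/3 = 1/3
  d_1[R] = 0*4/9 + 1/4*1/3 + 1/4*2/9 + 1/2*1/9 = 7/36
  d_1[S] = 0*1/9 + 1/4*2/9 + 1/4*2/9 + 1/2*2/9 = 2/9
d_1 = (P=1/4, Q=1/3, R=7/36, S=2/9)
  d_2[P] = 1/4*1/3 + 1/3*2/9 + 7/36*1/9 + 2/9*1/3 = 41/162
  d_2[Q] = 1/4*1/9 + 1/3*2/9 + 7/36*4/9 + 2/9*1/3 = 85/324
  d_2[R] = 1/4*4/9 + 1/3*1/3 + 7/36*2/9 + 2/9*1/9 = 47/162
  d_2[S] = 1/4*1/9 + 1/3*2/9 + 7/36*2/9 + 2/9*2/9 = 7/36
d_2 = (P=41/162, Q=85/324, R=47/162, S=7/36)
  d_3[P] = 41/162*1/3 + 85/324*2/9 + 47/162*1/9 + 7/36*1/3 = 233/972
  d_3[Q] = 41/162*1/9 + 85/324*2/9 + 47/162*4/9 + 7/36*1/3 = 817/2916
  d_3[R] = 41/162*4/9 + 85/324*1/3 + 47/162*2/9 + 7/36*1/9 = 139/486
  d_3[S] = 41/162*1/9 + 85/324*2/9 + 47/162*2/9 + 7/36*2/9 = 283/1458
d_3 = (P=233/972, Q=817/2916, R=139/486, S=283/1458)
  d_4[P] = 233/972*1/3 + 817/2916*2/9 + 139/486*1/9 + 283/1458*1/3 = 6263/26244
  d_4[Q] = 233/972*1/9 + 817/2916*2/9 + 139/486*4/9 + 283/1458*1/3 = 7367/26244
  d_4[R] = 233/972*4/9 + 817/2916*1/3 + 139/486*2/9 + 283/1458*1/9 = 7481/26244
  d_4[S] = 233/972*1/9 + 817/2916*2/9 + 139/486*2/9 + 283/1458*2/9 = 1711/8748
d_4 = (P=6263/26244, Q=7367/26244, R=7481/26244, S=1711/8748)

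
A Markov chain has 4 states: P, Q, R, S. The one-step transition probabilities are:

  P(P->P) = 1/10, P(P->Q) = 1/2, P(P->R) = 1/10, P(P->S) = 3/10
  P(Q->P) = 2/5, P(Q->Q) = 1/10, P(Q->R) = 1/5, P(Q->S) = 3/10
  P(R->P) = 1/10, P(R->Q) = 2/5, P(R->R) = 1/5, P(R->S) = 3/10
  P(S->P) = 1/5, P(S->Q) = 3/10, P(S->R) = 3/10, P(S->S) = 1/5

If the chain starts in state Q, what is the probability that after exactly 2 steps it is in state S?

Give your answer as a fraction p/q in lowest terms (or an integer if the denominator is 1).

Computing P^2 by repeated multiplication:
P^1 =
  P: [1/10, 1/2, 1/10, 3/10]
  Q: [2/5, 1/10, 1/5, 3/10]
  R: [1/10, 2/5, 1/5, 3/10]
  S: [1/5, 3/10, 3/10, 1/5]
P^2 =
  P: [7/25, 23/100, 11/50, 27/100]
  Q: [4/25, 19/50, 19/100, 27/100]
  R: [1/4, 13/50, 11/50, 27/100]
  S: [21/100, 31/100, 1/5, 7/25]

(P^2)[Q -> S] = 27/100

Answer: 27/100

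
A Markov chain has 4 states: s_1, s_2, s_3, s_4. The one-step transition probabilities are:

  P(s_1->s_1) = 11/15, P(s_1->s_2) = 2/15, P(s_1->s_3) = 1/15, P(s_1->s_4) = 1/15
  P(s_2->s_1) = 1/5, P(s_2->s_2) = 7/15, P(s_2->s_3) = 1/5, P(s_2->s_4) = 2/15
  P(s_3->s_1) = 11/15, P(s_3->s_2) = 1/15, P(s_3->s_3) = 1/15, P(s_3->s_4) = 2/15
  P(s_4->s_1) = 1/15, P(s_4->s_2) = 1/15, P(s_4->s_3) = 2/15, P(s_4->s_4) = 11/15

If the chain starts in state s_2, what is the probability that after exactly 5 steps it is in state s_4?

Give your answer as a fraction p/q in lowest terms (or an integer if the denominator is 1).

Computing P^5 by repeated multiplication:
P^1 =
  s_1: [11/15, 2/15, 1/15, 1/15]
  s_2: [1/5, 7/15, 1/5, 2/15]
  s_3: [11/15, 1/15, 1/15, 2/15]
  s_4: [1/15, 1/15, 2/15, 11/15]
P^2 =
  s_1: [139/225, 38/225, 4/45, 28/225]
  s_2: [89/225, 4/15, 31/225, 1/5]
  s_3: [137/225, 32/225, 19/225, 37/225]
  s_4: [47/225, 22/225, 28/225, 128/225]
P^3 =
  s_1: [1891/3375, 592/3375, 329/3375, 563/3375]
  s_2: [103/225, 674/3375, 26/225, 766/3375]
  s_3: [1849/3375, 554/3375, 326/3375, 646/3375]
  s_4: [1019/3375, 404/3375, 397/3375, 311/675]
P^4 =
  s_1: [26759/50625, 8818/50625, 5122/50625, 9926/50625]
  s_2: [24073/50625, 332/1875, 5489/50625, 4033/16875]
  s_3: [26233/50625, 8548/50625, 5129/50625, 2143/10125]
  s_4: [18343/50625, 6818/50625, 5738/50625, 19726/50625]
P^5 =
  s_1: [387071/759375, 130292/759375, 78187/759375, 6553/30375]
  s_2: [121391/253125, 128482/759375, 26884/253125, 186068/759375]
  s_3: [381341/759375, 128146/759375, 78436/759375, 171452/759375]
  s_4: [305071/759375, 109876/759375, 83987/759375, 260441/759375]

(P^5)[s_2 -> s_4] = 186068/759375

Answer: 186068/759375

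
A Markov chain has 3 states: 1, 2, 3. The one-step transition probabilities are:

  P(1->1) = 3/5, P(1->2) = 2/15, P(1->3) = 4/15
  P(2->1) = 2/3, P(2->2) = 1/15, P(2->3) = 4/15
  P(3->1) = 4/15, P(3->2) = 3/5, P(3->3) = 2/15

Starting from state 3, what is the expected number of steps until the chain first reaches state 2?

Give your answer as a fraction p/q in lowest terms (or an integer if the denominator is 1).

Answer: 75/31

Derivation:
Let h_i = expected steps to first reach 2 from state i.
Boundary: h_2 = 0.
First-step equations for the other states:
  h_1 = 1 + 3/5*h_1 + 2/15*h_2 + 4/15*h_3
  h_3 = 1 + 4/15*h_1 + 3/5*h_2 + 2/15*h_3

Substituting h_2 = 0 and rearranging gives the linear system (I - Q) h = 1:
  [2/5, -4/15] . (h_1, h_3) = 1
  [-4/15, 13/15] . (h_1, h_3) = 1

Solving yields:
  h_1 = 255/62
  h_3 = 75/31

Starting state is 3, so the expected hitting time is h_3 = 75/31.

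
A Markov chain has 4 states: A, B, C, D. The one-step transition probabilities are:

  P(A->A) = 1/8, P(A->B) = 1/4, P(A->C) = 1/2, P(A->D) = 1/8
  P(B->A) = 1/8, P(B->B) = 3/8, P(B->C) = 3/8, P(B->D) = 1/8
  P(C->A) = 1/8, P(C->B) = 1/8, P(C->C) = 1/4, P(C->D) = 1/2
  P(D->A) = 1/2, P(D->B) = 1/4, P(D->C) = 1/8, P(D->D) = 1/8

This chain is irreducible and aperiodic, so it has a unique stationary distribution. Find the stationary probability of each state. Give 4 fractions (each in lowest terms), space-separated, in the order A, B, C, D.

The stationary distribution satisfies pi = pi * P, i.e.:
  pi_A = 1/8*pi_A + 1/8*pi_B + 1/8*pi_C + 1/2*pi_D
  pi_B = 1/4*pi_A + 3/8*pi_B + 1/8*pi_C + 1/4*pi_D
  pi_C = 1/2*pi_A + 3/8*pi_B + 1/4*pi_C + 1/8*pi_D
  pi_D = 1/8*pi_A + 1/8*pi_B + 1/2*pi_C + 1/8*pi_D
with normalization: pi_A + pi_B + pi_C + pi_D = 1.

Using the first 3 balance equations plus normalization, the linear system A*pi = b is:
  [-7/8, 1/8, 1/8, 1/2] . pi = 0
  [1/4, -5/8, 1/8, 1/4] . pi = 0
  [1/2, 3/8, -3/4, 1/8] . pi = 0
  [1, 1, 1, 1] . pi = 1

Solving yields:
  pi_A = 44/205
  pi_B = 149/615
  pi_C = 187/615
  pi_D = 49/205

Verification (pi * P):
  44/205*1/8 + 149/615*1/8 + 187/615*1/8 + 49/205*1/2 = 44/205 = pi_A  (ok)
  44/205*1/4 + 149/615*3/8 + 187/615*1/8 + 49/205*1/4 = 149/615 = pi_B  (ok)
  44/205*1/2 + 149/615*3/8 + 187/615*1/4 + 49/205*1/8 = 187/615 = pi_C  (ok)
  44/205*1/8 + 149/615*1/8 + 187/615*1/2 + 49/205*1/8 = 49/205 = pi_D  (ok)

Answer: 44/205 149/615 187/615 49/205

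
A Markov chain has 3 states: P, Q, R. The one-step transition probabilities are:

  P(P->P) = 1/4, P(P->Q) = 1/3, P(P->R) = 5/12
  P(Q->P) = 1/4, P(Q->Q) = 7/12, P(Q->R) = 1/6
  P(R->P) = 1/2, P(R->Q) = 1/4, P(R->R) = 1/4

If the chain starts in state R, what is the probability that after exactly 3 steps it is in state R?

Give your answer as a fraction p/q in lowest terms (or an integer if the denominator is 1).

Answer: 13/48

Derivation:
Computing P^3 by repeated multiplication:
P^1 =
  P: [1/4, 1/3, 5/12]
  Q: [1/4, 7/12, 1/6]
  R: [1/2, 1/4, 1/4]
P^2 =
  P: [17/48, 55/144, 19/72]
  Q: [7/24, 67/144, 35/144]
  R: [5/16, 3/8, 5/16]
P^3 =
  P: [91/288, 703/1728, 479/1728]
  Q: [179/576, 371/864, 449/1728]
  R: [21/64, 77/192, 13/48]

(P^3)[R -> R] = 13/48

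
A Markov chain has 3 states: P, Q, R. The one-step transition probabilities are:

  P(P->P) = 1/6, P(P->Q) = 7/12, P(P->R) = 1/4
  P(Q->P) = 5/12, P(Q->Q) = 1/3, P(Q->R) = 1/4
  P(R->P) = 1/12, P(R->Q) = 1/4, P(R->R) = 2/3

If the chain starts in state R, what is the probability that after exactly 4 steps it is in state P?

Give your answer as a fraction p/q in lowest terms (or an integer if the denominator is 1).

Computing P^4 by repeated multiplication:
P^1 =
  P: [1/6, 7/12, 1/4]
  Q: [5/12, 1/3, 1/4]
  R: [1/12, 1/4, 2/3]
P^2 =
  P: [7/24, 17/48, 17/48]
  Q: [11/48, 5/12, 17/48]
  R: [25/144, 43/144, 19/36]
P^3 =
  P: [65/288, 217/576, 229/576]
  Q: [139/576, 13/36, 229/576]
  R: [341/1728, 575/1728, 203/432]
P^4 =
  P: [787/3456, 2465/6912, 2873/6912]
  Q: [1547/6912, 623/1728, 2873/6912]
  R: [4369/20736, 7123/20736, 2311/5184]

(P^4)[R -> P] = 4369/20736

Answer: 4369/20736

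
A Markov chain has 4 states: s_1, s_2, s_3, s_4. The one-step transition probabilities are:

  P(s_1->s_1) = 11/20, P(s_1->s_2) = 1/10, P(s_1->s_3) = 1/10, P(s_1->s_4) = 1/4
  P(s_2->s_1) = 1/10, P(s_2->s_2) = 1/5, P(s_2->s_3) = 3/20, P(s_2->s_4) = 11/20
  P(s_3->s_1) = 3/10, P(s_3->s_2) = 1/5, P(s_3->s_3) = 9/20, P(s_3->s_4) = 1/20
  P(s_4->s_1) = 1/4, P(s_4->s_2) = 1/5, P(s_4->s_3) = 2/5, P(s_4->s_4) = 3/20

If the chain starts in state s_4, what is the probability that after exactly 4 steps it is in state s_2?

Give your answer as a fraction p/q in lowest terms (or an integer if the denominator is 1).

Computing P^4 by repeated multiplication:
P^1 =
  s_1: [11/20, 1/10, 1/10, 1/4]
  s_2: [1/10, 1/5, 3/20, 11/20]
  s_3: [3/10, 1/5, 9/20, 1/20]
  s_4: [1/4, 1/5, 2/5, 3/20]
P^2 =
  s_1: [81/200, 29/200, 43/200, 47/200]
  s_2: [103/400, 19/100, 131/400, 9/40]
  s_3: [133/400, 17/100, 113/400, 43/200]
  s_4: [63/200, 7/40, 59/200, 43/200]
P^3 =
  s_1: [721/2000, 319/2000, 253/1000, 227/1000]
  s_2: [2521/8000, 697/4000, 2333/8000, 219/1000]
  s_3: [2707/8000, 667/4000, 87/320, 223/1000]
  s_4: [333/1000, 337/2000, 553/2000, 111/500]
P^4 =
  s_1: [111/320, 3279/20000, 2117/8000, 4491/20000]
  s_2: [53277/160000, 13479/80000, 44237/160000, 4441/20000]
  s_3: [10883/32000, 13293/80000, 43263/160000, 4467/20000]
  s_4: [6769/20000, 1667/10000, 1359/5000, 4461/20000]

(P^4)[s_4 -> s_2] = 1667/10000

Answer: 1667/10000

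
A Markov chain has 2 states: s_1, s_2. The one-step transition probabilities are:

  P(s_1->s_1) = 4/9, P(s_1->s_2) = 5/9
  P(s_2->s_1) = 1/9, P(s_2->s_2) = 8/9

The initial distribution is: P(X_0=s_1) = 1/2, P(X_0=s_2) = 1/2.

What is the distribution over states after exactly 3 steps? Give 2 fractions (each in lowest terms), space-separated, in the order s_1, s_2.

Answer: 29/162 133/162

Derivation:
Propagating the distribution step by step (d_{t+1} = d_t * P):
d_0 = (s_1=1/2, s_2=1/2)
  d_1[s_1] = 1/2*4/9 + 1/2*1/9 = 5/18
  d_1[s_2] = 1/2*5/9 + 1/2*8/9 = 13/18
d_1 = (s_1=5/18, s_2=13/18)
  d_2[s_1] = 5/18*4/9 + 13/18*1/9 = 11/54
  d_2[s_2] = 5/18*5/9 + 13/18*8/9 = 43/54
d_2 = (s_1=11/54, s_2=43/54)
  d_3[s_1] = 11/54*4/9 + 43/54*1/9 = 29/162
  d_3[s_2] = 11/54*5/9 + 43/54*8/9 = 133/162
d_3 = (s_1=29/162, s_2=133/162)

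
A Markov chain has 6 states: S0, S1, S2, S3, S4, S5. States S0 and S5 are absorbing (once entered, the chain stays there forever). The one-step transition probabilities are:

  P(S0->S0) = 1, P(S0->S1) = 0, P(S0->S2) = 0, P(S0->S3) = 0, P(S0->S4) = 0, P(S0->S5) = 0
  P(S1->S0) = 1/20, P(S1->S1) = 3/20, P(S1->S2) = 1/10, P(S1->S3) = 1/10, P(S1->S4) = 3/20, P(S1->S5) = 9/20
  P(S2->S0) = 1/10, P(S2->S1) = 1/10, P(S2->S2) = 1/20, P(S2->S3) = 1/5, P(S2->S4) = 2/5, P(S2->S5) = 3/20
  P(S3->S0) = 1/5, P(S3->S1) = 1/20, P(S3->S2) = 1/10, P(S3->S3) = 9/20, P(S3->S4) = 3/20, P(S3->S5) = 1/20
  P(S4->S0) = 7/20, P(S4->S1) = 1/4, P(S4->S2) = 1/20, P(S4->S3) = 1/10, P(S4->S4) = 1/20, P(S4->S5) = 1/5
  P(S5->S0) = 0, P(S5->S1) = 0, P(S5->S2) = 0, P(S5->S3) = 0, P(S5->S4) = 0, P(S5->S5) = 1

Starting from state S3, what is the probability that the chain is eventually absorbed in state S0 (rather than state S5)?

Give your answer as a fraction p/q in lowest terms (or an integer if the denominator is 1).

Let a_i = P(absorbed in S0 | start in state i).
Boundary conditions: a_S0 = 1, a_S5 = 0.
For each transient state i, a_i = sum_j P(i->j) * a_j:
  a_S1 = 1/20*a_S0 + 3/20*a_S1 + 1/10*a_S2 + 1/10*a_S3 + 3/20*a_S4 + 9/20*a_S5
  a_S2 = 1/10*a_S0 + 1/10*a_S1 + 1/20*a_S2 + 1/5*a_S3 + 2/5*a_S4 + 3/20*a_S5
  a_S3 = 1/5*a_S0 + 1/20*a_S1 + 1/10*a_S2 + 9/20*a_S3 + 3/20*a_S4 + 1/20*a_S5
  a_S4 = 7/20*a_S0 + 1/4*a_S1 + 1/20*a_S2 + 1/10*a_S3 + 1/20*a_S4 + 1/5*a_S5

Substituting a_S0 = 1 and a_S5 = 0, rearrange to (I - Q) a = r where r[i] = P(i -> S0):
  [17/20, -1/10, -1/10, -3/20] . (a_S1, a_S2, a_S3, a_S4) = 1/20
  [-1/10, 19/20, -1/5, -2/5] . (a_S1, a_S2, a_S3, a_S4) = 1/10
  [-1/20, -1/10, 11/20, -3/20] . (a_S1, a_S2, a_S3, a_S4) = 1/5
  [-1/4, -1/20, -1/10, 19/20] . (a_S1, a_S2, a_S3, a_S4) = 7/20

Solving yields:
  a_S1 = 7673/26957
  a_S2 = 13264/26957
  a_S3 = 16845/26957
  a_S4 = 14422/26957

Starting state is S3, so the absorption probability is a_S3 = 16845/26957.

Answer: 16845/26957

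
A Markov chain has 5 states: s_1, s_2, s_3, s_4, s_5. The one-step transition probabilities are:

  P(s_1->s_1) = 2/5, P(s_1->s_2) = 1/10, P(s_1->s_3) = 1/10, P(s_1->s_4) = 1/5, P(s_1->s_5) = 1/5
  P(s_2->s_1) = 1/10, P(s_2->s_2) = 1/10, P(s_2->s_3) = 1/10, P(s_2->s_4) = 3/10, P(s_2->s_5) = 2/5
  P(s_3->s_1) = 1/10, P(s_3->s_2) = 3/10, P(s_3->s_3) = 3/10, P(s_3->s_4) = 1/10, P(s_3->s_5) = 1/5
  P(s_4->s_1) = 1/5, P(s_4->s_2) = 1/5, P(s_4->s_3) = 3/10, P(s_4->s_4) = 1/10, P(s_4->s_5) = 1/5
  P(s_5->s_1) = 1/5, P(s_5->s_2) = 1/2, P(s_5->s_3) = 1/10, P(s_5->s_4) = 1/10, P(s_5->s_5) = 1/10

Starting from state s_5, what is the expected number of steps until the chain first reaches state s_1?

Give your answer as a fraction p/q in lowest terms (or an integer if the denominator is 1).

Answer: 280/43

Derivation:
Let h_i = expected steps to first reach s_1 from state i.
Boundary: h_s_1 = 0.
First-step equations for the other states:
  h_s_2 = 1 + 1/10*h_s_1 + 1/10*h_s_2 + 1/10*h_s_3 + 3/10*h_s_4 + 2/5*h_s_5
  h_s_3 = 1 + 1/10*h_s_1 + 3/10*h_s_2 + 3/10*h_s_3 + 1/10*h_s_4 + 1/5*h_s_5
  h_s_4 = 1 + 1/5*h_s_1 + 1/5*h_s_2 + 3/10*h_s_3 + 1/10*h_s_4 + 1/5*h_s_5
  h_s_5 = 1 + 1/5*h_s_1 + 1/2*h_s_2 + 1/10*h_s_3 + 1/10*h_s_4 + 1/10*h_s_5

Substituting h_s_1 = 0 and rearranging gives the linear system (I - Q) h = 1:
  [9/10, -1/10, -3/10, -2/5] . (h_s_2, h_s_3, h_s_4, h_s_5) = 1
  [-3/10, 7/10, -1/10, -1/5] . (h_s_2, h_s_3, h_s_4, h_s_5) = 1
  [-1/5, -3/10, 9/10, -1/5] . (h_s_2, h_s_3, h_s_4, h_s_5) = 1
  [-1/2, -1/10, -1/10, 9/10] . (h_s_2, h_s_3, h_s_4, h_s_5) = 1

Solving yields:
  h_s_2 = 300/43
  h_s_3 = 310/43
  h_s_4 = 280/43
  h_s_5 = 280/43

Starting state is s_5, so the expected hitting time is h_s_5 = 280/43.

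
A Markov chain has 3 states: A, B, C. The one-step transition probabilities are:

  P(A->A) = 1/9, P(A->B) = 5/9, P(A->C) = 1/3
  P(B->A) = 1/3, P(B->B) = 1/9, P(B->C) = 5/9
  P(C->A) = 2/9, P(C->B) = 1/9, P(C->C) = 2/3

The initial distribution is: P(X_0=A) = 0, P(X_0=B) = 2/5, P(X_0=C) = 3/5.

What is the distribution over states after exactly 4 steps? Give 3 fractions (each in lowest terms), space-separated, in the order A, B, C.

Answer: 7207/32805 1385/6561 18673/32805

Derivation:
Propagating the distribution step by step (d_{t+1} = d_t * P):
d_0 = (A=0, B=2/5, C=3/5)
  d_1[A] = 0*1/9 + 2/5*1/3 + 3/5*2/9 = 4/15
  d_1[B] = 0*5/9 + 2/5*1/9 + 3/5*1/9 = 1/9
  d_1[C] = 0*1/3 + 2/5*5/9 + 3/5*2/3 = 28/45
d_1 = (A=4/15, B=1/9, C=28/45)
  d_2[A] = 4/15*1/9 + 1/9*1/3 + 28/45*2/9 = 83/405
  d_2[B] = 4/15*5/9 + 1/9*1/9 + 28/45*1/9 = 31/135
  d_2[C] = 4/15*1/3 + 1/9*5/9 + 28/45*2/3 = 229/405
d_2 = (A=83/405, B=31/135, C=229/405)
  d_3[A] = 83/405*1/9 + 31/135*1/3 + 229/405*2/9 = 164/729
  d_3[B] = 83/405*5/9 + 31/135*1/9 + 229/405*1/9 = 737/3645
  d_3[C] = 83/405*1/3 + 31/135*5/9 + 229/405*2/3 = 232/405
d_3 = (A=164/729, B=737/3645, C=232/405)
  d_4[A] = 164/729*1/9 + 737/3645*1/3 + 232/405*2/9 = 7207/32805
  d_4[B] = 164/729*5/9 + 737/3645*1/9 + 232/405*1/9 = 1385/6561
  d_4[C] = 164/729*1/3 + 737/3645*5/9 + 232/405*2/3 = 18673/32805
d_4 = (A=7207/32805, B=1385/6561, C=18673/32805)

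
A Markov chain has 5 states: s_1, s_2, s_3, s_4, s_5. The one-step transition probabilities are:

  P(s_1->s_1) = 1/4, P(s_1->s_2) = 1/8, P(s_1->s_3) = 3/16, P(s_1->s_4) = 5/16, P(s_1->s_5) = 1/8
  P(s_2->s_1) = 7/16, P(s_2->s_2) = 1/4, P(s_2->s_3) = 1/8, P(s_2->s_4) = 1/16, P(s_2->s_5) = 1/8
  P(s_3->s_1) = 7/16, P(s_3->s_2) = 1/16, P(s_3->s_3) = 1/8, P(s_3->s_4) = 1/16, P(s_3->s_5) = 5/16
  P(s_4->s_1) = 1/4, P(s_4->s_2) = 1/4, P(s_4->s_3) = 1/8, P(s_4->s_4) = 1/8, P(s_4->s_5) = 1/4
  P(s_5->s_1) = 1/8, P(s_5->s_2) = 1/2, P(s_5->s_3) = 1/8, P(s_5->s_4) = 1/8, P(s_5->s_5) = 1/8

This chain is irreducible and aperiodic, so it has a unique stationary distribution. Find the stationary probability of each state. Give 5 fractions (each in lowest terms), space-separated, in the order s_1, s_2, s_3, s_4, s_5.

The stationary distribution satisfies pi = pi * P, i.e.:
  pi_s_1 = 1/4*pi_s_1 + 7/16*pi_s_2 + 7/16*pi_s_3 + 1/4*pi_s_4 + 1/8*pi_s_5
  pi_s_2 = 1/8*pi_s_1 + 1/4*pi_s_2 + 1/16*pi_s_3 + 1/4*pi_s_4 + 1/2*pi_s_5
  pi_s_3 = 3/16*pi_s_1 + 1/8*pi_s_2 + 1/8*pi_s_3 + 1/8*pi_s_4 + 1/8*pi_s_5
  pi_s_4 = 5/16*pi_s_1 + 1/16*pi_s_2 + 1/16*pi_s_3 + 1/8*pi_s_4 + 1/8*pi_s_5
  pi_s_5 = 1/8*pi_s_1 + 1/8*pi_s_2 + 5/16*pi_s_3 + 1/4*pi_s_4 + 1/8*pi_s_5
with normalization: pi_s_1 + pi_s_2 + pi_s_3 + pi_s_4 + pi_s_5 = 1.

Using the first 4 balance equations plus normalization, the linear system A*pi = b is:
  [-3/4, 7/16, 7/16, 1/4, 1/8] . pi = 0
  [1/8, -3/4, 1/16, 1/4, 1/2] . pi = 0
  [3/16, 1/8, -7/8, 1/8, 1/8] . pi = 0
  [5/16, 1/16, 1/16, -7/8, 1/8] . pi = 0
  [1, 1, 1, 1, 1] . pi = 1

Solving yields:
  pi_s_1 = 11382/38149
  pi_s_2 = 8724/38149
  pi_s_3 = 5480/38149
  pi_s_4 = 6015/38149
  pi_s_5 = 6548/38149

Verification (pi * P):
  11382/38149*1/4 + 8724/38149*7/16 + 5480/38149*7/16 + 6015/38149*1/4 + 6548/38149*1/8 = 11382/38149 = pi_s_1  (ok)
  11382/38149*1/8 + 8724/38149*1/4 + 5480/38149*1/16 + 6015/38149*1/4 + 6548/38149*1/2 = 8724/38149 = pi_s_2  (ok)
  11382/38149*3/16 + 8724/38149*1/8 + 5480/38149*1/8 + 6015/38149*1/8 + 6548/38149*1/8 = 5480/38149 = pi_s_3  (ok)
  11382/38149*5/16 + 8724/38149*1/16 + 5480/38149*1/16 + 6015/38149*1/8 + 6548/38149*1/8 = 6015/38149 = pi_s_4  (ok)
  11382/38149*1/8 + 8724/38149*1/8 + 5480/38149*5/16 + 6015/38149*1/4 + 6548/38149*1/8 = 6548/38149 = pi_s_5  (ok)

Answer: 11382/38149 8724/38149 5480/38149 6015/38149 6548/38149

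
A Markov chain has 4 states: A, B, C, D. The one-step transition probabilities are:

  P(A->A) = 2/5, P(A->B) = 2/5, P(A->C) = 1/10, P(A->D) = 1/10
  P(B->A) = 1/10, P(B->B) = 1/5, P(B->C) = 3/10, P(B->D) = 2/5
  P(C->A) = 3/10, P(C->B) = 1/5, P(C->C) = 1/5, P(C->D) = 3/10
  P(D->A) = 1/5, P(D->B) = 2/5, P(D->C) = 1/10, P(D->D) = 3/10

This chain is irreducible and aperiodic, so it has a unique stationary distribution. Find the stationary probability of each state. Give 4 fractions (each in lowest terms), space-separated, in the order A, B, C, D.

The stationary distribution satisfies pi = pi * P, i.e.:
  pi_A = 2/5*pi_A + 1/10*pi_B + 3/10*pi_C + 1/5*pi_D
  pi_B = 2/5*pi_A + 1/5*pi_B + 1/5*pi_C + 2/5*pi_D
  pi_C = 1/10*pi_A + 3/10*pi_B + 1/5*pi_C + 1/10*pi_D
  pi_D = 1/10*pi_A + 2/5*pi_B + 3/10*pi_C + 3/10*pi_D
with normalization: pi_A + pi_B + pi_C + pi_D = 1.

Using the first 3 balance equations plus normalization, the linear system A*pi = b is:
  [-3/5, 1/10, 3/10, 1/5] . pi = 0
  [2/5, -4/5, 1/5, 2/5] . pi = 0
  [1/10, 3/10, -4/5, 1/10] . pi = 0
  [1, 1, 1, 1] . pi = 1

Solving yields:
  pi_A = 15/64
  pi_B = 17/56
  pi_C = 5/28
  pi_D = 127/448

Verification (pi * P):
  15/64*2/5 + 17/56*1/10 + 5/28*3/10 + 127/448*1/5 = 15/64 = pi_A  (ok)
  15/64*2/5 + 17/56*1/5 + 5/28*1/5 + 127/448*2/5 = 17/56 = pi_B  (ok)
  15/64*1/10 + 17/56*3/10 + 5/28*1/5 + 127/448*1/10 = 5/28 = pi_C  (ok)
  15/64*1/10 + 17/56*2/5 + 5/28*3/10 + 127/448*3/10 = 127/448 = pi_D  (ok)

Answer: 15/64 17/56 5/28 127/448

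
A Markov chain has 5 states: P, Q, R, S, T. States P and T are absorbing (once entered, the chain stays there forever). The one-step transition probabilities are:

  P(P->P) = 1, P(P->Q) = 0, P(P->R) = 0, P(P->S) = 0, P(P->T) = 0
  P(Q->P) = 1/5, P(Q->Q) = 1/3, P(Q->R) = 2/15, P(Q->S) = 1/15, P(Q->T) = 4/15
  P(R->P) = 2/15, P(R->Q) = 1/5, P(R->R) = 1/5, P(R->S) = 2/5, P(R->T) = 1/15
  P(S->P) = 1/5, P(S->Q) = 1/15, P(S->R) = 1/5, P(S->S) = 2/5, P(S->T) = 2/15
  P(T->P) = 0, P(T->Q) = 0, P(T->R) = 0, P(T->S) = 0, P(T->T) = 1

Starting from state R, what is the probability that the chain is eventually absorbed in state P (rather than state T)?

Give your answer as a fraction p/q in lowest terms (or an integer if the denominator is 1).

Answer: 466/813

Derivation:
Let a_i = P(absorbed in P | start in state i).
Boundary conditions: a_P = 1, a_T = 0.
For each transient state i, a_i = sum_j P(i->j) * a_j:
  a_Q = 1/5*a_P + 1/3*a_Q + 2/15*a_R + 1/15*a_S + 4/15*a_T
  a_R = 2/15*a_P + 1/5*a_Q + 1/5*a_R + 2/5*a_S + 1/15*a_T
  a_S = 1/5*a_P + 1/15*a_Q + 1/5*a_R + 2/5*a_S + 2/15*a_T

Substituting a_P = 1 and a_T = 0, rearrange to (I - Q) a = r where r[i] = P(i -> P):
  [2/3, -2/15, -1/15] . (a_Q, a_R, a_S) = 1/5
  [-1/5, 4/5, -2/5] . (a_Q, a_R, a_S) = 2/15
  [-1/15, -1/5, 3/5] . (a_Q, a_R, a_S) = 1/5

Solving yields:
  a_Q = 128/271
  a_R = 466/813
  a_S = 469/813

Starting state is R, so the absorption probability is a_R = 466/813.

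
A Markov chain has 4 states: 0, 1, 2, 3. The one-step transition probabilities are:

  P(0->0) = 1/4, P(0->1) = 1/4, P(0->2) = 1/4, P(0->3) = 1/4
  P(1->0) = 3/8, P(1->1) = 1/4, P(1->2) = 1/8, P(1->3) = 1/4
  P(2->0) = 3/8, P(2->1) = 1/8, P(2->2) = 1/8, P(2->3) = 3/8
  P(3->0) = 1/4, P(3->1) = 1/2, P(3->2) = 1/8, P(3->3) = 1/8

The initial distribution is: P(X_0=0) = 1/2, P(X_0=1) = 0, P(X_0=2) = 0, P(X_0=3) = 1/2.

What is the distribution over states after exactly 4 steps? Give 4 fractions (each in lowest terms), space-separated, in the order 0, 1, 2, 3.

Answer: 2517/8192 2367/8192 1335/8192 1973/8192

Derivation:
Propagating the distribution step by step (d_{t+1} = d_t * P):
d_0 = (0=1/2, 1=0, 2=0, 3=1/2)
  d_1[0] = 1/2*1/4 + 0*3/8 + 0*3/8 + 1/2*1/4 = 1/4
  d_1[1] = 1/2*1/4 + 0*1/4 + 0*1/8 + 1/2*1/2 = 3/8
  d_1[2] = 1/2*1/4 + 0*1/8 + 0*1/8 + 1/2*1/8 = 3/16
  d_1[3] = 1/2*1/4 + 0*1/4 + 0*3/8 + 1/2*1/8 = 3/16
d_1 = (0=1/4, 1=3/8, 2=3/16, 3=3/16)
  d_2[0] = 1/4*1/4 + 3/8*3/8 + 3/16*3/8 + 3/16*1/4 = 41/128
  d_2[1] = 1/4*1/4 + 3/8*1/4 + 3/16*1/8 + 3/16*1/2 = 35/128
  d_2[2] = 1/4*1/4 + 3/8*1/8 + 3/16*1/8 + 3/16*1/8 = 5/32
  d_2[3] = 1/4*1/4 + 3/8*1/4 + 3/16*3/8 + 3/16*1/8 = 1/4
d_2 = (0=41/128, 1=35/128, 2=5/32, 3=1/4)
  d_3[0] = 41/128*1/4 + 35/128*3/8 + 5/32*3/8 + 1/4*1/4 = 311/1024
  d_3[1] = 41/128*1/4 + 35/128*1/4 + 5/32*1/8 + 1/4*1/2 = 75/256
  d_3[2] = 41/128*1/4 + 35/128*1/8 + 5/32*1/8 + 1/4*1/8 = 169/1024
  d_3[3] = 41/128*1/4 + 35/128*1/4 + 5/32*3/8 + 1/4*1/8 = 61/256
d_3 = (0=311/1024, 1=75/256, 2=169/1024, 3=61/256)
  d_4[0] = 311/1024*1/4 + 75/256*3/8 + 169/1024*3/8 + 61/256*1/4 = 2517/8192
  d_4[1] = 311/1024*1/4 + 75/256*1/4 + 169/1024*1/8 + 61/256*1/2 = 2367/8192
  d_4[2] = 311/1024*1/4 + 75/256*1/8 + 169/1024*1/8 + 61/256*1/8 = 1335/8192
  d_4[3] = 311/1024*1/4 + 75/256*1/4 + 169/1024*3/8 + 61/256*1/8 = 1973/8192
d_4 = (0=2517/8192, 1=2367/8192, 2=1335/8192, 3=1973/8192)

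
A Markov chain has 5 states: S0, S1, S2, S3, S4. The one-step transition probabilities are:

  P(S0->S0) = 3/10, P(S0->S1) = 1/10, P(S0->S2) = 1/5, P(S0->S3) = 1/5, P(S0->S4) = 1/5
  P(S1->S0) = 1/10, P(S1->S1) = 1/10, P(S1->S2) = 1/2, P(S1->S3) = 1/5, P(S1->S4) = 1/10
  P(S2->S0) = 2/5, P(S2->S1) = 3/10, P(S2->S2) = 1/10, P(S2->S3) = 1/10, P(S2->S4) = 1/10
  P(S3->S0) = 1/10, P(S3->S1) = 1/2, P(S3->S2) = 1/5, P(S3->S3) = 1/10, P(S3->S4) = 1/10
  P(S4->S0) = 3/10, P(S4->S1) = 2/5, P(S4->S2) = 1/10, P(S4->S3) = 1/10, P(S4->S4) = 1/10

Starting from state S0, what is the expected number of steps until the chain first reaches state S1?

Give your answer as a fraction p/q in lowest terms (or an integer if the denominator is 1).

Let h_i = expected steps to first reach S1 from state i.
Boundary: h_S1 = 0.
First-step equations for the other states:
  h_S0 = 1 + 3/10*h_S0 + 1/10*h_S1 + 1/5*h_S2 + 1/5*h_S3 + 1/5*h_S4
  h_S2 = 1 + 2/5*h_S0 + 3/10*h_S1 + 1/10*h_S2 + 1/10*h_S3 + 1/10*h_S4
  h_S3 = 1 + 1/10*h_S0 + 1/2*h_S1 + 1/5*h_S2 + 1/10*h_S3 + 1/10*h_S4
  h_S4 = 1 + 3/10*h_S0 + 2/5*h_S1 + 1/10*h_S2 + 1/10*h_S3 + 1/10*h_S4

Substituting h_S1 = 0 and rearranging gives the linear system (I - Q) h = 1:
  [7/10, -1/5, -1/5, -1/5] . (h_S0, h_S2, h_S3, h_S4) = 1
  [-2/5, 9/10, -1/10, -1/10] . (h_S0, h_S2, h_S3, h_S4) = 1
  [-1/10, -1/5, 9/10, -1/10] . (h_S0, h_S2, h_S3, h_S4) = 1
  [-3/10, -1/10, -1/10, 9/10] . (h_S0, h_S2, h_S3, h_S4) = 1

Solving yields:
  h_S0 = 262/63
  h_S2 = 76/21
  h_S3 = 41/15
  h_S4 = 1009/315

Starting state is S0, so the expected hitting time is h_S0 = 262/63.

Answer: 262/63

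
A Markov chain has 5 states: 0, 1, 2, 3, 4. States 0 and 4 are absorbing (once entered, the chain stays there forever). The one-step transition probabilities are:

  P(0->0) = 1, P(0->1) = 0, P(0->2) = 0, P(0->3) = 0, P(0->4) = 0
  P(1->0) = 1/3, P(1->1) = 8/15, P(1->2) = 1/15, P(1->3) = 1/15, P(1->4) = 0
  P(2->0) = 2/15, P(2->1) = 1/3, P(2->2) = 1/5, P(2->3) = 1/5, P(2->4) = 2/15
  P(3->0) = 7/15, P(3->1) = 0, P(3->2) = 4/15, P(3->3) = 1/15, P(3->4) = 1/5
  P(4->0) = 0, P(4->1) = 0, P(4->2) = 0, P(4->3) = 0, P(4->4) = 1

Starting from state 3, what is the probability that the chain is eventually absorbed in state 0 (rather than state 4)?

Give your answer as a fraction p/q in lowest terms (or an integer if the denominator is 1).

Let a_i = P(absorbed in 0 | start in state i).
Boundary conditions: a_0 = 1, a_4 = 0.
For each transient state i, a_i = sum_j P(i->j) * a_j:
  a_1 = 1/3*a_0 + 8/15*a_1 + 1/15*a_2 + 1/15*a_3 + 0*a_4
  a_2 = 2/15*a_0 + 1/3*a_1 + 1/5*a_2 + 1/5*a_3 + 2/15*a_4
  a_3 = 7/15*a_0 + 0*a_1 + 4/15*a_2 + 1/15*a_3 + 1/5*a_4

Substituting a_0 = 1 and a_4 = 0, rearrange to (I - Q) a = r where r[i] = P(i -> 0):
  [7/15, -1/15, -1/15] . (a_1, a_2, a_3) = 1/3
  [-1/3, 4/5, -1/5] . (a_1, a_2, a_3) = 2/15
  [0, -4/15, 14/15] . (a_1, a_2, a_3) = 7/15

Solving yields:
  a_1 = 307/334
  a_2 = 364/501
  a_3 = 709/1002

Starting state is 3, so the absorption probability is a_3 = 709/1002.

Answer: 709/1002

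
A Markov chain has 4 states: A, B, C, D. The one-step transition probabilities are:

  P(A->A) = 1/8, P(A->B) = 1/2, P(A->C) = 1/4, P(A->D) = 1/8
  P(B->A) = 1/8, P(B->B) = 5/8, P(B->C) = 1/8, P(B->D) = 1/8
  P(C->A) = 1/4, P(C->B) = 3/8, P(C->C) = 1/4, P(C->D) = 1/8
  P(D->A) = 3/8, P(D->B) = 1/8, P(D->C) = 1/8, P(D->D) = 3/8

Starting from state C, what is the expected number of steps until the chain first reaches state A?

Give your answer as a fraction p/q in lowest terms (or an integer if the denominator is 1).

Answer: 144/31

Derivation:
Let h_i = expected steps to first reach A from state i.
Boundary: h_A = 0.
First-step equations for the other states:
  h_B = 1 + 1/8*h_A + 5/8*h_B + 1/8*h_C + 1/8*h_D
  h_C = 1 + 1/4*h_A + 3/8*h_B + 1/4*h_C + 1/8*h_D
  h_D = 1 + 3/8*h_A + 1/8*h_B + 1/8*h_C + 3/8*h_D

Substituting h_A = 0 and rearranging gives the linear system (I - Q) h = 1:
  [3/8, -1/8, -1/8] . (h_B, h_C, h_D) = 1
  [-3/8, 3/4, -1/8] . (h_B, h_C, h_D) = 1
  [-1/8, -1/8, 5/8] . (h_B, h_C, h_D) = 1

Solving yields:
  h_B = 168/31
  h_C = 144/31
  h_D = 112/31

Starting state is C, so the expected hitting time is h_C = 144/31.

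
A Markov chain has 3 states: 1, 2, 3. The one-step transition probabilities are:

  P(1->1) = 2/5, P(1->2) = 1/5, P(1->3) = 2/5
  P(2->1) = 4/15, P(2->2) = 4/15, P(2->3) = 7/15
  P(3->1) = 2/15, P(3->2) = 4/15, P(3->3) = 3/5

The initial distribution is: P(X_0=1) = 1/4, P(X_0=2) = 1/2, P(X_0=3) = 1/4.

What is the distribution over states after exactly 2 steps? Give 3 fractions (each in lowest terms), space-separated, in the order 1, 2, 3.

Propagating the distribution step by step (d_{t+1} = d_t * P):
d_0 = (1=1/4, 2=1/2, 3=1/4)
  d_1[1] = 1/4*2/5 + 1/2*4/15 + 1/4*2/15 = 4/15
  d_1[2] = 1/4*1/5 + 1/2*4/15 + 1/4*4/15 = 1/4
  d_1[3] = 1/4*2/5 + 1/2*7/15 + 1/4*3/5 = 29/60
d_1 = (1=4/15, 2=1/4, 3=29/60)
  d_2[1] = 4/15*2/5 + 1/4*4/15 + 29/60*2/15 = 107/450
  d_2[2] = 4/15*1/5 + 1/4*4/15 + 29/60*4/15 = 56/225
  d_2[3] = 4/15*2/5 + 1/4*7/15 + 29/60*3/5 = 77/150
d_2 = (1=107/450, 2=56/225, 3=77/150)

Answer: 107/450 56/225 77/150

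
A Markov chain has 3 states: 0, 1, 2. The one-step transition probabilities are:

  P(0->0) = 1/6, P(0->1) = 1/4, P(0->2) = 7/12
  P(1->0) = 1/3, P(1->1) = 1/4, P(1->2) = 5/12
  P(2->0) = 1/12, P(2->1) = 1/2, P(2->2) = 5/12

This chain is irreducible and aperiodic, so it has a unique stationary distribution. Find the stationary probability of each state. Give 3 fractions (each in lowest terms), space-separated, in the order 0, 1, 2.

Answer: 11/58 21/58 13/29

Derivation:
The stationary distribution satisfies pi = pi * P, i.e.:
  pi_0 = 1/6*pi_0 + 1/3*pi_1 + 1/12*pi_2
  pi_1 = 1/4*pi_0 + 1/4*pi_1 + 1/2*pi_2
  pi_2 = 7/12*pi_0 + 5/12*pi_1 + 5/12*pi_2
with normalization: pi_0 + pi_1 + pi_2 = 1.

Using the first 2 balance equations plus normalization, the linear system A*pi = b is:
  [-5/6, 1/3, 1/12] . pi = 0
  [1/4, -3/4, 1/2] . pi = 0
  [1, 1, 1] . pi = 1

Solving yields:
  pi_0 = 11/58
  pi_1 = 21/58
  pi_2 = 13/29

Verification (pi * P):
  11/58*1/6 + 21/58*1/3 + 13/29*1/12 = 11/58 = pi_0  (ok)
  11/58*1/4 + 21/58*1/4 + 13/29*1/2 = 21/58 = pi_1  (ok)
  11/58*7/12 + 21/58*5/12 + 13/29*5/12 = 13/29 = pi_2  (ok)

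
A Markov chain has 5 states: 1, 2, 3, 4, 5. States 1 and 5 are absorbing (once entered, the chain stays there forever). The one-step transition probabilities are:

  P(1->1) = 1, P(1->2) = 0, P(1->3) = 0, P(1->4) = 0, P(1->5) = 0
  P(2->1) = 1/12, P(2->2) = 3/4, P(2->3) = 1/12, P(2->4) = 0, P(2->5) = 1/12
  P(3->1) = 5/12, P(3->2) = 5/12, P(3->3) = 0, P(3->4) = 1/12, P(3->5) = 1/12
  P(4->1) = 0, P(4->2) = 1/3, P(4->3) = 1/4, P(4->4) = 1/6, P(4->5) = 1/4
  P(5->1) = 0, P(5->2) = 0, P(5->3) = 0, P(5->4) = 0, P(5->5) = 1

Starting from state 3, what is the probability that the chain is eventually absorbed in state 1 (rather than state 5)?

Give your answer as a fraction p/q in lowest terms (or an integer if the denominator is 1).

Answer: 68/99

Derivation:
Let a_i = P(absorbed in 1 | start in state i).
Boundary conditions: a_1 = 1, a_5 = 0.
For each transient state i, a_i = sum_j P(i->j) * a_j:
  a_2 = 1/12*a_1 + 3/4*a_2 + 1/12*a_3 + 0*a_4 + 1/12*a_5
  a_3 = 5/12*a_1 + 5/12*a_2 + 0*a_3 + 1/12*a_4 + 1/12*a_5
  a_4 = 0*a_1 + 1/3*a_2 + 1/4*a_3 + 1/6*a_4 + 1/4*a_5

Substituting a_1 = 1 and a_5 = 0, rearrange to (I - Q) a = r where r[i] = P(i -> 1):
  [1/4, -1/12, 0] . (a_2, a_3, a_4) = 1/12
  [-5/12, 1, -1/12] . (a_2, a_3, a_4) = 5/12
  [-1/3, -1/4, 5/6] . (a_2, a_3, a_4) = 0

Solving yields:
  a_2 = 167/297
  a_3 = 68/99
  a_4 = 128/297

Starting state is 3, so the absorption probability is a_3 = 68/99.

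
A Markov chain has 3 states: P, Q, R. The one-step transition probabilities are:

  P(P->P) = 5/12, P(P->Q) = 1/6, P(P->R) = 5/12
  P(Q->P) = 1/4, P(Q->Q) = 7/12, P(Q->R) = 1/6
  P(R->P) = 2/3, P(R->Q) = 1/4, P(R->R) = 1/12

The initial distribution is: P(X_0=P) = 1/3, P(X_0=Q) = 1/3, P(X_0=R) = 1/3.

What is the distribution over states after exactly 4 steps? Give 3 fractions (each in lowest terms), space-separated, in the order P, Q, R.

Propagating the distribution step by step (d_{t+1} = d_t * P):
d_0 = (P=1/3, Q=1/3, R=1/3)
  d_1[P] = 1/3*5/12 + 1/3*1/4 + 1/3*2/3 = 4/9
  d_1[Q] = 1/3*1/6 + 1/3*7/12 + 1/3*1/4 = 1/3
  d_1[R] = 1/3*5/12 + 1/3*1/6 + 1/3*1/12 = 2/9
d_1 = (P=4/9, Q=1/3, R=2/9)
  d_2[P] = 4/9*5/12 + 1/3*1/4 + 2/9*2/3 = 5/12
  d_2[Q] = 4/9*1/6 + 1/3*7/12 + 2/9*1/4 = 35/108
  d_2[R] = 4/9*5/12 + 1/3*1/6 + 2/9*1/12 = 7/27
d_2 = (P=5/12, Q=35/108, R=7/27)
  d_3[P] = 5/12*5/12 + 35/108*1/4 + 7/27*2/3 = 277/648
  d_3[Q] = 5/12*1/6 + 35/108*7/12 + 7/27*1/4 = 419/1296
  d_3[R] = 5/12*5/12 + 35/108*1/6 + 7/27*1/12 = 323/1296
d_3 = (P=277/648, Q=419/1296, R=323/1296)
  d_4[P] = 277/648*5/12 + 419/1296*1/4 + 323/1296*2/3 = 6611/15552
  d_4[Q] = 277/648*1/6 + 419/1296*7/12 + 323/1296*1/4 = 835/2592
  d_4[R] = 277/648*5/12 + 419/1296*1/6 + 323/1296*1/12 = 3931/15552
d_4 = (P=6611/15552, Q=835/2592, R=3931/15552)

Answer: 6611/15552 835/2592 3931/15552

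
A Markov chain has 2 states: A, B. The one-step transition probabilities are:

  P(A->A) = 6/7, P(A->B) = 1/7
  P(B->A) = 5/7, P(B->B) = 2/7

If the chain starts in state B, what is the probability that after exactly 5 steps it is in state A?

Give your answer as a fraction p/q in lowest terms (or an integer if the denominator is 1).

Computing P^5 by repeated multiplication:
P^1 =
  A: [6/7, 1/7]
  B: [5/7, 2/7]
P^2 =
  A: [41/49, 8/49]
  B: [40/49, 9/49]
P^3 =
  A: [286/343, 57/343]
  B: [285/343, 58/343]
P^4 =
  A: [2001/2401, 400/2401]
  B: [2000/2401, 401/2401]
P^5 =
  A: [14006/16807, 2801/16807]
  B: [14005/16807, 2802/16807]

(P^5)[B -> A] = 14005/16807

Answer: 14005/16807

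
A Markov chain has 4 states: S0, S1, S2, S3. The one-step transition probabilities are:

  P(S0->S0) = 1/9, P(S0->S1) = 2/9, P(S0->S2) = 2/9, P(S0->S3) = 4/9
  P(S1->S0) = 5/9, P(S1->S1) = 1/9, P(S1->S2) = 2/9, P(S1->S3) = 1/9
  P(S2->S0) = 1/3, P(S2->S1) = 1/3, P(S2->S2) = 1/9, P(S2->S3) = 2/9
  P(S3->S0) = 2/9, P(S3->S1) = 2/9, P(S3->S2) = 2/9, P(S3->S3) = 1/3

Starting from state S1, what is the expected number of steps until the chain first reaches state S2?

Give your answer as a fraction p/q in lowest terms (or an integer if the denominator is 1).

Let h_i = expected steps to first reach S2 from state i.
Boundary: h_S2 = 0.
First-step equations for the other states:
  h_S0 = 1 + 1/9*h_S0 + 2/9*h_S1 + 2/9*h_S2 + 4/9*h_S3
  h_S1 = 1 + 5/9*h_S0 + 1/9*h_S1 + 2/9*h_S2 + 1/9*h_S3
  h_S3 = 1 + 2/9*h_S0 + 2/9*h_S1 + 2/9*h_S2 + 1/3*h_S3

Substituting h_S2 = 0 and rearranging gives the linear system (I - Q) h = 1:
  [8/9, -2/9, -4/9] . (h_S0, h_S1, h_S3) = 1
  [-5/9, 8/9, -1/9] . (h_S0, h_S1, h_S3) = 1
  [-2/9, -2/9, 2/3] . (h_S0, h_S1, h_S3) = 1

Solving yields:
  h_S0 = 9/2
  h_S1 = 9/2
  h_S3 = 9/2

Starting state is S1, so the expected hitting time is h_S1 = 9/2.

Answer: 9/2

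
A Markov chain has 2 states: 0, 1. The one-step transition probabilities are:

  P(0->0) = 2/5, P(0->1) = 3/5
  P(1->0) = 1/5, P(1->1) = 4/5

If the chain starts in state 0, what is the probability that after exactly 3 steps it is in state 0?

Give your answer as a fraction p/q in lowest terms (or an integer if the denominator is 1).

Answer: 32/125

Derivation:
Computing P^3 by repeated multiplication:
P^1 =
  0: [2/5, 3/5]
  1: [1/5, 4/5]
P^2 =
  0: [7/25, 18/25]
  1: [6/25, 19/25]
P^3 =
  0: [32/125, 93/125]
  1: [31/125, 94/125]

(P^3)[0 -> 0] = 32/125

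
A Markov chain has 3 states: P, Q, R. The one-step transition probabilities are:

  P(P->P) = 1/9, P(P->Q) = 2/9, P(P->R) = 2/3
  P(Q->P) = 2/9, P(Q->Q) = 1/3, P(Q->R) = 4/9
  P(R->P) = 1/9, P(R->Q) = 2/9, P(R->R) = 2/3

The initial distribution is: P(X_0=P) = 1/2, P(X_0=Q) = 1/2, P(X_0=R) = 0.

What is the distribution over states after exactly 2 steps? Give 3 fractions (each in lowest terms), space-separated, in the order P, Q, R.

Propagating the distribution step by step (d_{t+1} = d_t * P):
d_0 = (P=1/2, Q=1/2, R=0)
  d_1[P] = 1/2*1/9 + 1/2*2/9 + 0*1/9 = 1/6
  d_1[Q] = 1/2*2/9 + 1/2*1/3 + 0*2/9 = 5/18
  d_1[R] = 1/2*2/3 + 1/2*4/9 + 0*2/3 = 5/9
d_1 = (P=1/6, Q=5/18, R=5/9)
  d_2[P] = 1/6*1/9 + 5/18*2/9 + 5/9*1/9 = 23/162
  d_2[Q] = 1/6*2/9 + 5/18*1/3 + 5/9*2/9 = 41/162
  d_2[R] = 1/6*2/3 + 5/18*4/9 + 5/9*2/3 = 49/81
d_2 = (P=23/162, Q=41/162, R=49/81)

Answer: 23/162 41/162 49/81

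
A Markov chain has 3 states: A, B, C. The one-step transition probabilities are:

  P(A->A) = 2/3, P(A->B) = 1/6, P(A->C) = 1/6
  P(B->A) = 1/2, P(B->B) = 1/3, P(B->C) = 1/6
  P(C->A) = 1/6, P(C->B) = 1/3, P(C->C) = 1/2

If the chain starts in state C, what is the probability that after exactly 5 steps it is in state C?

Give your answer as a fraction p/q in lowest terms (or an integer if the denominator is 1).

Computing P^5 by repeated multiplication:
P^1 =
  A: [2/3, 1/6, 1/6]
  B: [1/2, 1/3, 1/6]
  C: [1/6, 1/3, 1/2]
P^2 =
  A: [5/9, 2/9, 2/9]
  B: [19/36, 1/4, 2/9]
  C: [13/36, 11/36, 1/3]
P^3 =
  A: [14/27, 13/54, 13/54]
  B: [37/72, 53/216, 13/54]
  C: [97/216, 59/216, 5/18]
P^4 =
  A: [41/81, 20/81, 20/81]
  B: [655/1296, 107/432, 20/81]
  C: [625/1296, 335/1296, 7/27]
P^5 =
  A: [122/243, 121/486, 121/486]
  B: [1301/2592, 1937/7776, 121/486]
  C: [3841/7776, 1967/7776, 41/162]

(P^5)[C -> C] = 41/162

Answer: 41/162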